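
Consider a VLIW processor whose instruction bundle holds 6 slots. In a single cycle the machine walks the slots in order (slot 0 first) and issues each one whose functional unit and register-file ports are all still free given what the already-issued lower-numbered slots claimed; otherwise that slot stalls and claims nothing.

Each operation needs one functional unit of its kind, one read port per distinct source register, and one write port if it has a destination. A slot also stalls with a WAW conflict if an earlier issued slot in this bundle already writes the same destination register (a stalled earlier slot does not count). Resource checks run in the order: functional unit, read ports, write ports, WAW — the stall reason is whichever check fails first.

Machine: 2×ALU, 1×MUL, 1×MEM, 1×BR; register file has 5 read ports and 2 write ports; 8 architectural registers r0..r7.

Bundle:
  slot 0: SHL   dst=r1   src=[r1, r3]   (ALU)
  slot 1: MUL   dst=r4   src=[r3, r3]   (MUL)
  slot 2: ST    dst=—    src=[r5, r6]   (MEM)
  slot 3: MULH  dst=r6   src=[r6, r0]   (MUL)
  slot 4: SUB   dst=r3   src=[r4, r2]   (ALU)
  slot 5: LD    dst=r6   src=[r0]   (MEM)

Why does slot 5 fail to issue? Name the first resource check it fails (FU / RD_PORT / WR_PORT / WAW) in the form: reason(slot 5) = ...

slot 0 (ALU): ISSUE — free A1,Mu1,Ld1,B1 rp3 wp1
slot 1 (MUL): ISSUE — free A1,Mu0,Ld1,B1 rp2 wp0
slot 2 (MEM): ISSUE — free A1,Mu0,Ld0,B1 rp0 wp0
slot 3 (MUL): stall FU — free A1,Mu0,Ld0,B1 rp0 wp0
slot 4 (ALU): stall RD_PORT — free A1,Mu0,Ld0,B1 rp0 wp0
slot 5 (MEM): stall FU — free A1,Mu0,Ld0,B1 rp0 wp0

reason(slot 5) = FU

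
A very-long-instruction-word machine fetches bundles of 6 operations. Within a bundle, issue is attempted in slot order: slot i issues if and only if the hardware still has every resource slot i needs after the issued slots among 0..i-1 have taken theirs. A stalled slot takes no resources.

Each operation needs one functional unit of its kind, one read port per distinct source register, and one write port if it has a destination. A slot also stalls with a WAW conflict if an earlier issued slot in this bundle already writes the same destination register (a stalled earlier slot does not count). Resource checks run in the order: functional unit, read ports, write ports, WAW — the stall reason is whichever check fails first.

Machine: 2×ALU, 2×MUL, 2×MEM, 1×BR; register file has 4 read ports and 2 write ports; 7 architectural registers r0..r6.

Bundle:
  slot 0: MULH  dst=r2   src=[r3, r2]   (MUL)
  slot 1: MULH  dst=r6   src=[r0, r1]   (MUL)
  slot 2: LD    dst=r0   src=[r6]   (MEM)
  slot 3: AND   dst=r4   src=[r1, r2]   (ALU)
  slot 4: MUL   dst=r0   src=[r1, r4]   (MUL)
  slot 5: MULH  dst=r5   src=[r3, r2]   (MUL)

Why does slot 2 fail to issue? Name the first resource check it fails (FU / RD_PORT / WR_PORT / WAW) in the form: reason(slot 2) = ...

#0 MUL src=r3,r2 dispatched  <A:2 Mu:1 Ld:2 B:1 rd:2 wr:1>
#1 MUL src=r0,r1 dispatched  <A:2 Mu:0 Ld:2 B:1 rd:0 wr:0>
#2 MEM src=r6 held:RD_PORT  <A:2 Mu:0 Ld:2 B:1 rd:0 wr:0>
#3 ALU src=r1,r2 held:RD_PORT  <A:2 Mu:0 Ld:2 B:1 rd:0 wr:0>
#4 MUL src=r1,r4 held:FU  <A:2 Mu:0 Ld:2 B:1 rd:0 wr:0>
#5 MUL src=r3,r2 held:FU  <A:2 Mu:0 Ld:2 B:1 rd:0 wr:0>

reason(slot 2) = RD_PORT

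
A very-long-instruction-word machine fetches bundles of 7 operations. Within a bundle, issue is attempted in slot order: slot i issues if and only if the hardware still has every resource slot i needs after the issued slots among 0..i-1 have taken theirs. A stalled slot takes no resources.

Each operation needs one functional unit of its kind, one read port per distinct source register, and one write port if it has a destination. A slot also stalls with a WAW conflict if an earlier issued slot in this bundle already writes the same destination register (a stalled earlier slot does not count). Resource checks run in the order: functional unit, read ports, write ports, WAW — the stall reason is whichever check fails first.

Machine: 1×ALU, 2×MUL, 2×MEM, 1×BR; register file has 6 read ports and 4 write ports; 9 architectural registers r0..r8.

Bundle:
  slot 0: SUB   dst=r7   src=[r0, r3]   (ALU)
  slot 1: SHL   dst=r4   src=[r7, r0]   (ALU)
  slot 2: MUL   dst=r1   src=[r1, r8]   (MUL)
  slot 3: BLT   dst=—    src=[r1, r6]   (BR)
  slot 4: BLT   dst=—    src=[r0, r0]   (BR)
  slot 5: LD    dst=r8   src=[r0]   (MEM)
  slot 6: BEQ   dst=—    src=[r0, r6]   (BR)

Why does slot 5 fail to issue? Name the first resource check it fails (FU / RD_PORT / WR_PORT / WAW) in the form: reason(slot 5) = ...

(0) want 1×ALU +2rd +1wr — yes → AL0|MU2|ME2|BR1|rd4|wr3
(1) want 1×ALU +2rd +1wr — FU → AL0|MU2|ME2|BR1|rd4|wr3
(2) want 1×MUL +2rd +1wr — yes → AL0|MU1|ME2|BR1|rd2|wr2
(3) want 1×BR +2rd +0wr — yes → AL0|MU1|ME2|BR0|rd0|wr2
(4) want 1×BR +1rd +0wr — FU → AL0|MU1|ME2|BR0|rd0|wr2
(5) want 1×MEM +1rd +1wr — RD_PORT → AL0|MU1|ME2|BR0|rd0|wr2
(6) want 1×BR +2rd +0wr — FU → AL0|MU1|ME2|BR0|rd0|wr2

reason(slot 5) = RD_PORT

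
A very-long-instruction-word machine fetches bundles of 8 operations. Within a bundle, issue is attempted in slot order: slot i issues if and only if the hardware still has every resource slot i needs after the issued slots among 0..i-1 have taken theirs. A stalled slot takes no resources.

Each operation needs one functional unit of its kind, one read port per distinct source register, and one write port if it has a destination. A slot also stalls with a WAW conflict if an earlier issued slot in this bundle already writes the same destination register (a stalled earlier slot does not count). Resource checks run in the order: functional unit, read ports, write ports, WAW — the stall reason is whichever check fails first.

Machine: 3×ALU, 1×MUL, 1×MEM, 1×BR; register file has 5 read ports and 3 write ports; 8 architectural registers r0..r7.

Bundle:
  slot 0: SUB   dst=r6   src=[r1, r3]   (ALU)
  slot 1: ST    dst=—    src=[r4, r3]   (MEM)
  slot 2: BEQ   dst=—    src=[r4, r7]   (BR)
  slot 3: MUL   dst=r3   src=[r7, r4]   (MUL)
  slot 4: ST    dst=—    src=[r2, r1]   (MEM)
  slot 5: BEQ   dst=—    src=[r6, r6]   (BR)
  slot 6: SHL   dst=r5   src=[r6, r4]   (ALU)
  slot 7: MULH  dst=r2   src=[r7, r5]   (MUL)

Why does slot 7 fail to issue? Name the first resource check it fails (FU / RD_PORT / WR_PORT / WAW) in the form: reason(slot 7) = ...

reason(slot 7) = RD_PORT

(0) want 1×ALU +2rd +1wr — yes → AL2|MU1|ME1|BR1|rd3|wr2
(1) want 1×MEM +2rd +0wr — yes → AL2|MU1|ME0|BR1|rd1|wr2
(2) want 1×BR +2rd +0wr — RD_PORT → AL2|MU1|ME0|BR1|rd1|wr2
(3) want 1×MUL +2rd +1wr — RD_PORT → AL2|MU1|ME0|BR1|rd1|wr2
(4) want 1×MEM +2rd +0wr — FU → AL2|MU1|ME0|BR1|rd1|wr2
(5) want 1×BR +1rd +0wr — yes → AL2|MU1|ME0|BR0|rd0|wr2
(6) want 1×ALU +2rd +1wr — RD_PORT → AL2|MU1|ME0|BR0|rd0|wr2
(7) want 1×MUL +2rd +1wr — RD_PORT → AL2|MU1|ME0|BR0|rd0|wr2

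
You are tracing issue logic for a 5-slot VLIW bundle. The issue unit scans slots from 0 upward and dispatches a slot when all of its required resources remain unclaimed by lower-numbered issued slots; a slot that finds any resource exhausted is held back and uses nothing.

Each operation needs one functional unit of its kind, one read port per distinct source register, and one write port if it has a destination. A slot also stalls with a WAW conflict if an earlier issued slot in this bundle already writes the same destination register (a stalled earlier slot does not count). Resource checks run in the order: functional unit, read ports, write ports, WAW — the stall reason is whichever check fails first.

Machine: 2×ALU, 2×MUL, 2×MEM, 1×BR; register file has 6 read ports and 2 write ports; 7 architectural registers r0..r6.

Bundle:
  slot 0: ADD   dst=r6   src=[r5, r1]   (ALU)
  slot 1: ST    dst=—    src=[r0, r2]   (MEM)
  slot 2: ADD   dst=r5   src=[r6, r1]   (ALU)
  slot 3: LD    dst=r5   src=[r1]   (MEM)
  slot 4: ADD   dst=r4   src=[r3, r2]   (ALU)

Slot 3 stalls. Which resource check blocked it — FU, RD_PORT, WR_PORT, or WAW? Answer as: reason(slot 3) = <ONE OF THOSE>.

reason(slot 3) = RD_PORT

[0] ALU needs rd=2 wr=1: ok; after: ALU=1 MUL=2 MEM=2 BR=1, R=4, W=1
[1] MEM needs rd=2 wr=0: ok; after: ALU=1 MUL=2 MEM=1 BR=1, R=2, W=1
[2] ALU needs rd=2 wr=1: ok; after: ALU=0 MUL=2 MEM=1 BR=1, R=0, W=0
[3] MEM needs rd=1 wr=1: RD_PORT; after: ALU=0 MUL=2 MEM=1 BR=1, R=0, W=0
[4] ALU needs rd=2 wr=1: FU; after: ALU=0 MUL=2 MEM=1 BR=1, R=0, W=0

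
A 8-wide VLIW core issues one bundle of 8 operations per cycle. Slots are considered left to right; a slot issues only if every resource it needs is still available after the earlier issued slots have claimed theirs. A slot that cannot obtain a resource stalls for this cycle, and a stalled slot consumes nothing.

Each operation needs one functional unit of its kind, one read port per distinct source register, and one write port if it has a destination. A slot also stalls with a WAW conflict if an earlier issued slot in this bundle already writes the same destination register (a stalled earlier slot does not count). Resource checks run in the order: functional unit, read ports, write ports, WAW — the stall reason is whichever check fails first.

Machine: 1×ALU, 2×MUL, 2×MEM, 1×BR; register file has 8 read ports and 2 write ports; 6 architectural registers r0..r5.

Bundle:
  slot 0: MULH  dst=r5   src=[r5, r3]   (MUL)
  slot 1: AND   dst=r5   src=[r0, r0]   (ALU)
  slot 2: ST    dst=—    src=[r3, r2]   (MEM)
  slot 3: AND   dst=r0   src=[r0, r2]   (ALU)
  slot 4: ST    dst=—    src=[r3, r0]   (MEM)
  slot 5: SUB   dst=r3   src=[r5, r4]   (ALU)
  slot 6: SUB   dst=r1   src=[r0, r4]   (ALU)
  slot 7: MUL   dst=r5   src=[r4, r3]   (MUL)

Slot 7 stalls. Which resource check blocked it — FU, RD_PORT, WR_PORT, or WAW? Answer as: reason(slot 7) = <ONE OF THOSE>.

  0. MUL→r5 ⇒ go  {1A/1Mu/2Ld/1B | 6r 1w}
  1. ALU→r5 ⇒ no(WAW)  {1A/1Mu/2Ld/1B | 6r 1w}
  2. MEM ⇒ go  {1A/1Mu/1Ld/1B | 4r 1w}
  3. ALU→r0 ⇒ go  {0A/1Mu/1Ld/1B | 2r 0w}
  4. MEM ⇒ go  {0A/1Mu/0Ld/1B | 0r 0w}
  5. ALU→r3 ⇒ no(FU)  {0A/1Mu/0Ld/1B | 0r 0w}
  6. ALU→r1 ⇒ no(FU)  {0A/1Mu/0Ld/1B | 0r 0w}
  7. MUL→r5 ⇒ no(RD_PORT)  {0A/1Mu/0Ld/1B | 0r 0w}

reason(slot 7) = RD_PORT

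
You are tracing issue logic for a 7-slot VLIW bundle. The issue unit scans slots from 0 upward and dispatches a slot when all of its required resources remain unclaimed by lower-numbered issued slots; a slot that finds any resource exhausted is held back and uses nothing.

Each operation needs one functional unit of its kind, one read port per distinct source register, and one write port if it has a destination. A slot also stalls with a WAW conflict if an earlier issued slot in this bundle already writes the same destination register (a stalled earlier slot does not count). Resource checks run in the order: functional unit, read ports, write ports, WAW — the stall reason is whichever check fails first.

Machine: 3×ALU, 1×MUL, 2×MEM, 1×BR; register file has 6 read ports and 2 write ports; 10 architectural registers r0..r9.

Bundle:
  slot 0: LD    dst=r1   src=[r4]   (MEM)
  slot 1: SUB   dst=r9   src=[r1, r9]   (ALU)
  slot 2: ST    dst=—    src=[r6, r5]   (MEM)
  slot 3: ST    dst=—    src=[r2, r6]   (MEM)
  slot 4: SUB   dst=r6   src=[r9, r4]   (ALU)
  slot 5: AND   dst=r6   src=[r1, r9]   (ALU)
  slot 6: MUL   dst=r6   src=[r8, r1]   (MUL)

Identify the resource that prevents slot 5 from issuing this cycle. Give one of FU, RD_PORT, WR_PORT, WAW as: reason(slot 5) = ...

(0) want 1×MEM +1rd +1wr — yes → AL3|MU1|ME1|BR1|rd5|wr1
(1) want 1×ALU +2rd +1wr — yes → AL2|MU1|ME1|BR1|rd3|wr0
(2) want 1×MEM +2rd +0wr — yes → AL2|MU1|ME0|BR1|rd1|wr0
(3) want 1×MEM +2rd +0wr — FU → AL2|MU1|ME0|BR1|rd1|wr0
(4) want 1×ALU +2rd +1wr — RD_PORT → AL2|MU1|ME0|BR1|rd1|wr0
(5) want 1×ALU +2rd +1wr — RD_PORT → AL2|MU1|ME0|BR1|rd1|wr0
(6) want 1×MUL +2rd +1wr — RD_PORT → AL2|MU1|ME0|BR1|rd1|wr0

reason(slot 5) = RD_PORT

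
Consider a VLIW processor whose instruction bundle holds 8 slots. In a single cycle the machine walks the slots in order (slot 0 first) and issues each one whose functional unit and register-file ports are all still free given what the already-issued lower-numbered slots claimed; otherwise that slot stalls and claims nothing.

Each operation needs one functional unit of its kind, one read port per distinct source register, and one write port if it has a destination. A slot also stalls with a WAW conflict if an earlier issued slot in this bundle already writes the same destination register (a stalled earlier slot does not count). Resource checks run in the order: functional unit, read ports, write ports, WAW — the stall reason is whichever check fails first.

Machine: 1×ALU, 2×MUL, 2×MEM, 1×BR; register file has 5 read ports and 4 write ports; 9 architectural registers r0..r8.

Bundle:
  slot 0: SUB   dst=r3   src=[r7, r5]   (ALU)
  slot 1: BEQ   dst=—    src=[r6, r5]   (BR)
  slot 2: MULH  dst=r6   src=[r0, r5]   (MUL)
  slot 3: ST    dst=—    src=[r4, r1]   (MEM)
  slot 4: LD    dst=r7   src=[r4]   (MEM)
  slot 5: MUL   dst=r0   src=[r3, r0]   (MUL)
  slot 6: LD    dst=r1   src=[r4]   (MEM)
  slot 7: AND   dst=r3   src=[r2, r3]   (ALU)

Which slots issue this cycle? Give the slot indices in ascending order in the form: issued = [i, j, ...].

slot 0 (ALU): ISSUE — free A0,Mu2,Ld2,B1 rp3 wp3
slot 1 (BR): ISSUE — free A0,Mu2,Ld2,B0 rp1 wp3
slot 2 (MUL): stall RD_PORT — free A0,Mu2,Ld2,B0 rp1 wp3
slot 3 (MEM): stall RD_PORT — free A0,Mu2,Ld2,B0 rp1 wp3
slot 4 (MEM): ISSUE — free A0,Mu2,Ld1,B0 rp0 wp2
slot 5 (MUL): stall RD_PORT — free A0,Mu2,Ld1,B0 rp0 wp2
slot 6 (MEM): stall RD_PORT — free A0,Mu2,Ld1,B0 rp0 wp2
slot 7 (ALU): stall FU — free A0,Mu2,Ld1,B0 rp0 wp2

issued = [0, 1, 4]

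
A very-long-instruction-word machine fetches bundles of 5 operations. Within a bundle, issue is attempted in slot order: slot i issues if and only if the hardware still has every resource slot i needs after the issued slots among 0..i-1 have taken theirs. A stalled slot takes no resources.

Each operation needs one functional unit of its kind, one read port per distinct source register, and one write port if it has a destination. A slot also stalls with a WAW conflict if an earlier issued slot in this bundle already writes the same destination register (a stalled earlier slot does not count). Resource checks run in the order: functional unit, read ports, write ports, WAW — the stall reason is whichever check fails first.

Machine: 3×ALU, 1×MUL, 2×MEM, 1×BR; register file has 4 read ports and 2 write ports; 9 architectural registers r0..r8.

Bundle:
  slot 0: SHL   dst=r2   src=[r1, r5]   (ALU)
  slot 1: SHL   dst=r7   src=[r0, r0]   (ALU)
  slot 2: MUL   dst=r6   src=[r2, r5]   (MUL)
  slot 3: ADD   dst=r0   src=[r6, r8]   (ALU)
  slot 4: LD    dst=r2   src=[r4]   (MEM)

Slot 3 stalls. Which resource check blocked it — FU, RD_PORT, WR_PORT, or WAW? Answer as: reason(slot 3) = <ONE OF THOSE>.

slot 0 (ALU): ISSUE — free A2,Mu1,Ld2,B1 rp2 wp1
slot 1 (ALU): ISSUE — free A1,Mu1,Ld2,B1 rp1 wp0
slot 2 (MUL): stall RD_PORT — free A1,Mu1,Ld2,B1 rp1 wp0
slot 3 (ALU): stall RD_PORT — free A1,Mu1,Ld2,B1 rp1 wp0
slot 4 (MEM): stall WR_PORT — free A1,Mu1,Ld2,B1 rp1 wp0

reason(slot 3) = RD_PORT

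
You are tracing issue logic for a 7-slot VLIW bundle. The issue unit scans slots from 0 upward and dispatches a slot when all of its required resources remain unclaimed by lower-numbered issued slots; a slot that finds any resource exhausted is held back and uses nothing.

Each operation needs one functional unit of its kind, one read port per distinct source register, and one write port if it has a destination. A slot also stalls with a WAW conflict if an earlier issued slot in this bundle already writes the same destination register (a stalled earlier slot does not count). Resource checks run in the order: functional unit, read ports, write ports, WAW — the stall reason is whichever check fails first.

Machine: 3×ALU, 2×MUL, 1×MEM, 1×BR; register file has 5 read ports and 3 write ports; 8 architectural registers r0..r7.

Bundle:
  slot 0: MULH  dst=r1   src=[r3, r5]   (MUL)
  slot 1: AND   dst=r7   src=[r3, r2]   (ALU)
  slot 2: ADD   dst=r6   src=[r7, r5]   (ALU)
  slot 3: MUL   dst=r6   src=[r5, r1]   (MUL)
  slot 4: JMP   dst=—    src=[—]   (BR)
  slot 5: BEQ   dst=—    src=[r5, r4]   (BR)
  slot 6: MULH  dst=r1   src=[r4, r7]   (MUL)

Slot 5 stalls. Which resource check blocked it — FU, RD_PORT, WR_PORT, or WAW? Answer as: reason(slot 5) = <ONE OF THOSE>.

reason(slot 5) = FU

#0 MUL src=r3,r5 dispatched  <A:3 Mu:1 Ld:1 B:1 rd:3 wr:2>
#1 ALU src=r3,r2 dispatched  <A:2 Mu:1 Ld:1 B:1 rd:1 wr:1>
#2 ALU src=r7,r5 held:RD_PORT  <A:2 Mu:1 Ld:1 B:1 rd:1 wr:1>
#3 MUL src=r5,r1 held:RD_PORT  <A:2 Mu:1 Ld:1 B:1 rd:1 wr:1>
#4 BR src=- dispatched  <A:2 Mu:1 Ld:1 B:0 rd:1 wr:1>
#5 BR src=r5,r4 held:FU  <A:2 Mu:1 Ld:1 B:0 rd:1 wr:1>
#6 MUL src=r4,r7 held:RD_PORT  <A:2 Mu:1 Ld:1 B:0 rd:1 wr:1>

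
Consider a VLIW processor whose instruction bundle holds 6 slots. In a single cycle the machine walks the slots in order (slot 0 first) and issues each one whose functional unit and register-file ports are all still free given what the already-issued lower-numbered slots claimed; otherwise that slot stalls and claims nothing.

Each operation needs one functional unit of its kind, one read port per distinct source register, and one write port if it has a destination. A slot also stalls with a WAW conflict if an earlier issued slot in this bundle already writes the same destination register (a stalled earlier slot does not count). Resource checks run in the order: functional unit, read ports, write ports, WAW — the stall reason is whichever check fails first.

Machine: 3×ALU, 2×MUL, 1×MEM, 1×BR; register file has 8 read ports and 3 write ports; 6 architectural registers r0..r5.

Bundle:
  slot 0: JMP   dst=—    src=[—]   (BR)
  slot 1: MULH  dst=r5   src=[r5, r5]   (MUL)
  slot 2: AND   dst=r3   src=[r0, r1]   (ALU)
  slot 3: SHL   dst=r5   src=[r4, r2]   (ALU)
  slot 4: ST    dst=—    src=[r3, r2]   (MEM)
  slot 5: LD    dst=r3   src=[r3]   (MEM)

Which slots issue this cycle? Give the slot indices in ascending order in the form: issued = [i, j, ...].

issued = [0, 1, 2, 4]

slot 0 (BR): ISSUE — free A3,Mu2,Ld1,B0 rp8 wp3
slot 1 (MUL): ISSUE — free A3,Mu1,Ld1,B0 rp7 wp2
slot 2 (ALU): ISSUE — free A2,Mu1,Ld1,B0 rp5 wp1
slot 3 (ALU): stall WAW — free A2,Mu1,Ld1,B0 rp5 wp1
slot 4 (MEM): ISSUE — free A2,Mu1,Ld0,B0 rp3 wp1
slot 5 (MEM): stall FU — free A2,Mu1,Ld0,B0 rp3 wp1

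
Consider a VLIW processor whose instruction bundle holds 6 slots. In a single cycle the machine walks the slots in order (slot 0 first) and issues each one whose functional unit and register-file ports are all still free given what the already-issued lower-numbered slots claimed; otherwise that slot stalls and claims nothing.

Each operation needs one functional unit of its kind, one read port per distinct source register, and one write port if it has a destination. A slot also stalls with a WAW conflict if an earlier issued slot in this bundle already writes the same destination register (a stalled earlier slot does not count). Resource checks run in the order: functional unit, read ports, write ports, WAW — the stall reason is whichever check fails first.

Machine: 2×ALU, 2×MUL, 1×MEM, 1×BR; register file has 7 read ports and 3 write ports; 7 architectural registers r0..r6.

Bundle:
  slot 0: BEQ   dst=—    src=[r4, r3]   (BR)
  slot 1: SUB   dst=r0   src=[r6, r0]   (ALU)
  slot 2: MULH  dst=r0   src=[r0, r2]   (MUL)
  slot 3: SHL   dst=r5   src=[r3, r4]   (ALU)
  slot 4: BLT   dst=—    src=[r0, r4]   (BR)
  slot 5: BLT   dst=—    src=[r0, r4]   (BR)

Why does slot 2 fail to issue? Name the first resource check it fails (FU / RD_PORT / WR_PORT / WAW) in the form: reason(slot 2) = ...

#0 BR src=r4,r3 dispatched  <A:2 Mu:2 Ld:1 B:0 rd:5 wr:3>
#1 ALU src=r6,r0 dispatched  <A:1 Mu:2 Ld:1 B:0 rd:3 wr:2>
#2 MUL src=r0,r2 held:WAW  <A:1 Mu:2 Ld:1 B:0 rd:3 wr:2>
#3 ALU src=r3,r4 dispatched  <A:0 Mu:2 Ld:1 B:0 rd:1 wr:1>
#4 BR src=r0,r4 held:FU  <A:0 Mu:2 Ld:1 B:0 rd:1 wr:1>
#5 BR src=r0,r4 held:FU  <A:0 Mu:2 Ld:1 B:0 rd:1 wr:1>

reason(slot 2) = WAW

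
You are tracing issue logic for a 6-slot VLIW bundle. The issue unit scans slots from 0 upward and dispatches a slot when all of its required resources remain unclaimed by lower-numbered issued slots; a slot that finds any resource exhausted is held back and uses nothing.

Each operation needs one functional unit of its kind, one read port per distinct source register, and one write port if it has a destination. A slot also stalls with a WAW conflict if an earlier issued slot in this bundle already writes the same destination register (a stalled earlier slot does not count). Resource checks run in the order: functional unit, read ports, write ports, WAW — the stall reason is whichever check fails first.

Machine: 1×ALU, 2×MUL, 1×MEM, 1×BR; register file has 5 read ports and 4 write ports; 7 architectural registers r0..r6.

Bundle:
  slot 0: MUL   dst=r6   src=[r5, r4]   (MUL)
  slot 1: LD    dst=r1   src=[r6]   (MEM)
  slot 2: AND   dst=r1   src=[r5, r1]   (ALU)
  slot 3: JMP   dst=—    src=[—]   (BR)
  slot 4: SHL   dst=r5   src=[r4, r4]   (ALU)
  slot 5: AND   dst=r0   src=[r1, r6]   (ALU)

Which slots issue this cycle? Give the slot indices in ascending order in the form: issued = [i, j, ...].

#0 MUL src=r5,r4 dispatched  <A:1 Mu:1 Ld:1 B:1 rd:3 wr:3>
#1 MEM src=r6 dispatched  <A:1 Mu:1 Ld:0 B:1 rd:2 wr:2>
#2 ALU src=r5,r1 held:WAW  <A:1 Mu:1 Ld:0 B:1 rd:2 wr:2>
#3 BR src=- dispatched  <A:1 Mu:1 Ld:0 B:0 rd:2 wr:2>
#4 ALU src=r4,r4 dispatched  <A:0 Mu:1 Ld:0 B:0 rd:1 wr:1>
#5 ALU src=r1,r6 held:FU  <A:0 Mu:1 Ld:0 B:0 rd:1 wr:1>

issued = [0, 1, 3, 4]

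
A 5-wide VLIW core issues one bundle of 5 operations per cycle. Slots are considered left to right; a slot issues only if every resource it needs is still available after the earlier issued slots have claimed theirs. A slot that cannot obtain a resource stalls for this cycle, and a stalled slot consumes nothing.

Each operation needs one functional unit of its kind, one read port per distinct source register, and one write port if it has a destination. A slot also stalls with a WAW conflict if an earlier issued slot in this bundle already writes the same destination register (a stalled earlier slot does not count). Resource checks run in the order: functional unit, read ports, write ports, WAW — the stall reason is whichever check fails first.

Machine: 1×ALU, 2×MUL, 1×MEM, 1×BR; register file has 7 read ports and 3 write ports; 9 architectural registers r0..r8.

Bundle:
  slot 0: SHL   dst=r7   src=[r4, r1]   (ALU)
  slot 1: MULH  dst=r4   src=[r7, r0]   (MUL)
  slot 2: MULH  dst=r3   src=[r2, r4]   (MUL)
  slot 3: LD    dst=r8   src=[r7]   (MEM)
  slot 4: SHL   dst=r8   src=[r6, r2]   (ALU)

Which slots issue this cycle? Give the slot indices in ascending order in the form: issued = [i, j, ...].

slot 0 (ALU): ISSUE — free A0,Mu2,Ld1,B1 rp5 wp2
slot 1 (MUL): ISSUE — free A0,Mu1,Ld1,B1 rp3 wp1
slot 2 (MUL): ISSUE — free A0,Mu0,Ld1,B1 rp1 wp0
slot 3 (MEM): stall WR_PORT — free A0,Mu0,Ld1,B1 rp1 wp0
slot 4 (ALU): stall FU — free A0,Mu0,Ld1,B1 rp1 wp0

issued = [0, 1, 2]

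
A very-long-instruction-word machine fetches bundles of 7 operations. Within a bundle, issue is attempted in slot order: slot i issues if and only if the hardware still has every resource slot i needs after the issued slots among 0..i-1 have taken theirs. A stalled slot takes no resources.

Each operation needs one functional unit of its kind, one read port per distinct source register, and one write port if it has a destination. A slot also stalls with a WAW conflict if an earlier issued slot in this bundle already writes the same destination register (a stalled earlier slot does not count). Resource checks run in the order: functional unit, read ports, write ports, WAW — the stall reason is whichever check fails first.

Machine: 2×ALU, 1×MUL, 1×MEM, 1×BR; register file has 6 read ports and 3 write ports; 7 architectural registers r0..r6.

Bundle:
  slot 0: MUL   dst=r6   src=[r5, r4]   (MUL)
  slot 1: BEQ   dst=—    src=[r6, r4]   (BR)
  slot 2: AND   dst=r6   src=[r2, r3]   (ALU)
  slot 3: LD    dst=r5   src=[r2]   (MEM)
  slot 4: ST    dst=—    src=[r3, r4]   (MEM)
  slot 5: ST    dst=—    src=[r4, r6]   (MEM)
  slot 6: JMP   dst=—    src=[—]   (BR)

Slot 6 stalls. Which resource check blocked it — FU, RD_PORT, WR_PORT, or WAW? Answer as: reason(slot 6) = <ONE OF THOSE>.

slot 0 (MUL): ISSUE — free A2,Mu0,Ld1,B1 rp4 wp2
slot 1 (BR): ISSUE — free A2,Mu0,Ld1,B0 rp2 wp2
slot 2 (ALU): stall WAW — free A2,Mu0,Ld1,B0 rp2 wp2
slot 3 (MEM): ISSUE — free A2,Mu0,Ld0,B0 rp1 wp1
slot 4 (MEM): stall FU — free A2,Mu0,Ld0,B0 rp1 wp1
slot 5 (MEM): stall FU — free A2,Mu0,Ld0,B0 rp1 wp1
slot 6 (BR): stall FU — free A2,Mu0,Ld0,B0 rp1 wp1

reason(slot 6) = FU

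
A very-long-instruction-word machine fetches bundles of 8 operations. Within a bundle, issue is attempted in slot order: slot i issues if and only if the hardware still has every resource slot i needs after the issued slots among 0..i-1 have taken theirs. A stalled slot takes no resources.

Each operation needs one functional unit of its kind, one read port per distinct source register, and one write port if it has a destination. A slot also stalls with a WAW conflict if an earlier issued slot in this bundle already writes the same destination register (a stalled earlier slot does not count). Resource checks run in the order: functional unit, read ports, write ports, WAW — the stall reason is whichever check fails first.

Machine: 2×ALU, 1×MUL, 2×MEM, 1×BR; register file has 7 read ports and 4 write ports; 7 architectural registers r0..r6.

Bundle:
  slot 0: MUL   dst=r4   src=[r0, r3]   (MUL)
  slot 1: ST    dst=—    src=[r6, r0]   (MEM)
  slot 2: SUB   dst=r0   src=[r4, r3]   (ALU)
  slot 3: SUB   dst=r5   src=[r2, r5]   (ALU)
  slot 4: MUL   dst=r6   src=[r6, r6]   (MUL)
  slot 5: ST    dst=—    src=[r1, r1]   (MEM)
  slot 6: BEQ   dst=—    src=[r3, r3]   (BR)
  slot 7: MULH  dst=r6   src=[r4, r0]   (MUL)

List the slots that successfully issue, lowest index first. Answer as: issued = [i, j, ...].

[0] MUL needs rd=2 wr=1: ok; after: ALU=2 MUL=0 MEM=2 BR=1, R=5, W=3
[1] MEM needs rd=2 wr=0: ok; after: ALU=2 MUL=0 MEM=1 BR=1, R=3, W=3
[2] ALU needs rd=2 wr=1: ok; after: ALU=1 MUL=0 MEM=1 BR=1, R=1, W=2
[3] ALU needs rd=2 wr=1: RD_PORT; after: ALU=1 MUL=0 MEM=1 BR=1, R=1, W=2
[4] MUL needs rd=1 wr=1: FU; after: ALU=1 MUL=0 MEM=1 BR=1, R=1, W=2
[5] MEM needs rd=1 wr=0: ok; after: ALU=1 MUL=0 MEM=0 BR=1, R=0, W=2
[6] BR needs rd=1 wr=0: RD_PORT; after: ALU=1 MUL=0 MEM=0 BR=1, R=0, W=2
[7] MUL needs rd=2 wr=1: FU; after: ALU=1 MUL=0 MEM=0 BR=1, R=0, W=2

issued = [0, 1, 2, 5]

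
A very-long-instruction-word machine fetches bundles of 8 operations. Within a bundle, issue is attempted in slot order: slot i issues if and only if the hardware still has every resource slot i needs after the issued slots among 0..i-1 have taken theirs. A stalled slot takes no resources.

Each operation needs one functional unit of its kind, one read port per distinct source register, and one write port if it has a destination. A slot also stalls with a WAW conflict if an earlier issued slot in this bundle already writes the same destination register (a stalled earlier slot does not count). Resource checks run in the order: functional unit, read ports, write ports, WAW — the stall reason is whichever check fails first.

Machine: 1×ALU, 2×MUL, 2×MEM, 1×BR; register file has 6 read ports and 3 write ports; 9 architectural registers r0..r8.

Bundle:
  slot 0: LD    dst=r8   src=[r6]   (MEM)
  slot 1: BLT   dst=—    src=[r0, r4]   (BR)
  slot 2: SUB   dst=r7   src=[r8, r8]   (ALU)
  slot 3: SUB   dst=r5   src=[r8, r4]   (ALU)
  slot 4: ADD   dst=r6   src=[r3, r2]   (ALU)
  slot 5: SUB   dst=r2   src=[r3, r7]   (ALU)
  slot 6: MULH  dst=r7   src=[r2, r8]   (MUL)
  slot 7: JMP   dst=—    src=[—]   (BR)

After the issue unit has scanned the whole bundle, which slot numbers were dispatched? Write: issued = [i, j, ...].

  0. MEM→r8 ⇒ go  {1A/2Mu/1Ld/1B | 5r 2w}
  1. BR ⇒ go  {1A/2Mu/1Ld/0B | 3r 2w}
  2. ALU→r7 ⇒ go  {0A/2Mu/1Ld/0B | 2r 1w}
  3. ALU→r5 ⇒ no(FU)  {0A/2Mu/1Ld/0B | 2r 1w}
  4. ALU→r6 ⇒ no(FU)  {0A/2Mu/1Ld/0B | 2r 1w}
  5. ALU→r2 ⇒ no(FU)  {0A/2Mu/1Ld/0B | 2r 1w}
  6. MUL→r7 ⇒ no(WAW)  {0A/2Mu/1Ld/0B | 2r 1w}
  7. BR ⇒ no(FU)  {0A/2Mu/1Ld/0B | 2r 1w}

issued = [0, 1, 2]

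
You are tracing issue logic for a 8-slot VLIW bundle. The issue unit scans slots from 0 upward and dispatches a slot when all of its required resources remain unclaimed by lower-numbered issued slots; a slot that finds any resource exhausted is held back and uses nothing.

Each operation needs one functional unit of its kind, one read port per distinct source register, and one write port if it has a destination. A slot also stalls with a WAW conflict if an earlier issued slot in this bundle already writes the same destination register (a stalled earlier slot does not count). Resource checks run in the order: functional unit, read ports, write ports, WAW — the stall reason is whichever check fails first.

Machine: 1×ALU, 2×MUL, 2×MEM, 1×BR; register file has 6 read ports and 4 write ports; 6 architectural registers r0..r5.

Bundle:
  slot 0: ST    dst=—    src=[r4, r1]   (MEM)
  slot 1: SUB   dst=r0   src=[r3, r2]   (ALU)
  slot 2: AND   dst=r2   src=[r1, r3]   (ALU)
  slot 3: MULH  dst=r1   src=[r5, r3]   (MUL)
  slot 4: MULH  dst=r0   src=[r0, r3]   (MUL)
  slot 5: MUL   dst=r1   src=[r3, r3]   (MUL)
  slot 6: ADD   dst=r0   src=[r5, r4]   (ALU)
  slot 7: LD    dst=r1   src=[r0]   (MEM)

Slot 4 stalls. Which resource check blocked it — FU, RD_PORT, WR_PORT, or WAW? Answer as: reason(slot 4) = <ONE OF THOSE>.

reason(slot 4) = RD_PORT

[0] MEM needs rd=2 wr=0: ok; after: ALU=1 MUL=2 MEM=1 BR=1, R=4, W=4
[1] ALU needs rd=2 wr=1: ok; after: ALU=0 MUL=2 MEM=1 BR=1, R=2, W=3
[2] ALU needs rd=2 wr=1: FU; after: ALU=0 MUL=2 MEM=1 BR=1, R=2, W=3
[3] MUL needs rd=2 wr=1: ok; after: ALU=0 MUL=1 MEM=1 BR=1, R=0, W=2
[4] MUL needs rd=2 wr=1: RD_PORT; after: ALU=0 MUL=1 MEM=1 BR=1, R=0, W=2
[5] MUL needs rd=1 wr=1: RD_PORT; after: ALU=0 MUL=1 MEM=1 BR=1, R=0, W=2
[6] ALU needs rd=2 wr=1: FU; after: ALU=0 MUL=1 MEM=1 BR=1, R=0, W=2
[7] MEM needs rd=1 wr=1: RD_PORT; after: ALU=0 MUL=1 MEM=1 BR=1, R=0, W=2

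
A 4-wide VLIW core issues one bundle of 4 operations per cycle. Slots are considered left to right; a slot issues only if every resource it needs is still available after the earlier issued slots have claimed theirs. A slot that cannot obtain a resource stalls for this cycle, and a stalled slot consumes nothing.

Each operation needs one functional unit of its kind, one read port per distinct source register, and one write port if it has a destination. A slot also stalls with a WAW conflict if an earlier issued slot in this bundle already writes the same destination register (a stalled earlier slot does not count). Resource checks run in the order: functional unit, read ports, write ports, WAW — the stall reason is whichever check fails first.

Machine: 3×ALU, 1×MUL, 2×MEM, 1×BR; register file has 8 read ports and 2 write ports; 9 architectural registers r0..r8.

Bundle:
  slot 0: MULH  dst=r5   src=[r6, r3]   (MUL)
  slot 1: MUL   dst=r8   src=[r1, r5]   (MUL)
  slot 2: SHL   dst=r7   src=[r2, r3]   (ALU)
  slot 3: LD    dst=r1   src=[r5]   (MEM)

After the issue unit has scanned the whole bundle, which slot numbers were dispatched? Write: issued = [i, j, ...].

slot 0 (MUL): ISSUE — free A3,Mu0,Ld2,B1 rp6 wp1
slot 1 (MUL): stall FU — free A3,Mu0,Ld2,B1 rp6 wp1
slot 2 (ALU): ISSUE — free A2,Mu0,Ld2,B1 rp4 wp0
slot 3 (MEM): stall WR_PORT — free A2,Mu0,Ld2,B1 rp4 wp0

issued = [0, 2]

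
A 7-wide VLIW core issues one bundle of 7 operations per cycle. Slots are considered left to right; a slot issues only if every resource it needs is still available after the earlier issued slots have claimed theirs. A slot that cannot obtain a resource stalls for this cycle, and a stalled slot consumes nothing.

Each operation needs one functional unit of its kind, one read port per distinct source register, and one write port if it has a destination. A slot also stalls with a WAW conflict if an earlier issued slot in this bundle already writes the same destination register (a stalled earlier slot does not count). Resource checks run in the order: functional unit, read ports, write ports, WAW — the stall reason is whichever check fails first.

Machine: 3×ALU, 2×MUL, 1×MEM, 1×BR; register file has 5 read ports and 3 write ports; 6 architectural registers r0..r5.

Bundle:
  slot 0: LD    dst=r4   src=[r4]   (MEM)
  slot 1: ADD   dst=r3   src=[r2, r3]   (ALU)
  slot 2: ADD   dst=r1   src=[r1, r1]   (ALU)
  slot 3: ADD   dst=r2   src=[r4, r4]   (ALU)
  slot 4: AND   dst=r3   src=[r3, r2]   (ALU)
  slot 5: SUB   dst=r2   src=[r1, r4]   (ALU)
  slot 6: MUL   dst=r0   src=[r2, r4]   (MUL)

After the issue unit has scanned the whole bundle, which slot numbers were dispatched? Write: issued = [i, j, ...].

slot 0 (MEM): ISSUE — free A3,Mu2,Ld0,B1 rp4 wp2
slot 1 (ALU): ISSUE — free A2,Mu2,Ld0,B1 rp2 wp1
slot 2 (ALU): ISSUE — free A1,Mu2,Ld0,B1 rp1 wp0
slot 3 (ALU): stall WR_PORT — free A1,Mu2,Ld0,B1 rp1 wp0
slot 4 (ALU): stall RD_PORT — free A1,Mu2,Ld0,B1 rp1 wp0
slot 5 (ALU): stall RD_PORT — free A1,Mu2,Ld0,B1 rp1 wp0
slot 6 (MUL): stall RD_PORT — free A1,Mu2,Ld0,B1 rp1 wp0

issued = [0, 1, 2]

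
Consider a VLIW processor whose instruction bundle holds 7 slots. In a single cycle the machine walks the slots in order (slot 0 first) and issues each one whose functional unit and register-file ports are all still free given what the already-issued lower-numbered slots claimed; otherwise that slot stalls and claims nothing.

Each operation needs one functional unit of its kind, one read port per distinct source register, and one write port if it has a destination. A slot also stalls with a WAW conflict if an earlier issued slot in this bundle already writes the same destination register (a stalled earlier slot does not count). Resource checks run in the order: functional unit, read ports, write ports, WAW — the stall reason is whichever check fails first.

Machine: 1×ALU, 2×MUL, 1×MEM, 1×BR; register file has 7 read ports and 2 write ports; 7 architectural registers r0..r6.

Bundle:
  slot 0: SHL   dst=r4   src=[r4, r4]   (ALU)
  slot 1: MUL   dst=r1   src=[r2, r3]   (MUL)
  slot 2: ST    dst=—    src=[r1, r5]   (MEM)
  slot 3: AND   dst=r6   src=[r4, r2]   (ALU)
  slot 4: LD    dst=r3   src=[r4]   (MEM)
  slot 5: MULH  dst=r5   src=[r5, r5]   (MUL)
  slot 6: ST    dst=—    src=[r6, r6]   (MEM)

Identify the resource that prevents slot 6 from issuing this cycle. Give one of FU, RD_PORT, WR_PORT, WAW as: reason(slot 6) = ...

[0] ALU needs rd=1 wr=1: ok; after: ALU=0 MUL=2 MEM=1 BR=1, R=6, W=1
[1] MUL needs rd=2 wr=1: ok; after: ALU=0 MUL=1 MEM=1 BR=1, R=4, W=0
[2] MEM needs rd=2 wr=0: ok; after: ALU=0 MUL=1 MEM=0 BR=1, R=2, W=0
[3] ALU needs rd=2 wr=1: FU; after: ALU=0 MUL=1 MEM=0 BR=1, R=2, W=0
[4] MEM needs rd=1 wr=1: FU; after: ALU=0 MUL=1 MEM=0 BR=1, R=2, W=0
[5] MUL needs rd=1 wr=1: WR_PORT; after: ALU=0 MUL=1 MEM=0 BR=1, R=2, W=0
[6] MEM needs rd=1 wr=0: FU; after: ALU=0 MUL=1 MEM=0 BR=1, R=2, W=0

reason(slot 6) = FU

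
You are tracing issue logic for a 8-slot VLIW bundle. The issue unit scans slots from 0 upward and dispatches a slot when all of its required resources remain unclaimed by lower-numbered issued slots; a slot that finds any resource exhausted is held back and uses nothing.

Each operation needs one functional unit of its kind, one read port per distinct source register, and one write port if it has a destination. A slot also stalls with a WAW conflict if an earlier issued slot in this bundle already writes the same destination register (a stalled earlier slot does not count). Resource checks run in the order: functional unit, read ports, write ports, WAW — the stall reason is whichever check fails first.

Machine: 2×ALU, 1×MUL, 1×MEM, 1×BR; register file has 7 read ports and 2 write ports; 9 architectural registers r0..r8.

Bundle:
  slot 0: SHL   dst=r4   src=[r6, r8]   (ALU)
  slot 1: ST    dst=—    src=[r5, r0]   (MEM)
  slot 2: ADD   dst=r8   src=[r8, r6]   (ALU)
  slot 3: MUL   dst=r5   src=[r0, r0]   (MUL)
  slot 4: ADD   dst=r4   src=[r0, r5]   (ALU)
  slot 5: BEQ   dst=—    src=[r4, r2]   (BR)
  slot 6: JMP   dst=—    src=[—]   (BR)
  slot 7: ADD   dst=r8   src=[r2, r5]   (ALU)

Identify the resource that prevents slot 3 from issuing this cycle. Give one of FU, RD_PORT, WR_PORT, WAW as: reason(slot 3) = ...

[0] ALU needs rd=2 wr=1: ok; after: ALU=1 MUL=1 MEM=1 BR=1, R=5, W=1
[1] MEM needs rd=2 wr=0: ok; after: ALU=1 MUL=1 MEM=0 BR=1, R=3, W=1
[2] ALU needs rd=2 wr=1: ok; after: ALU=0 MUL=1 MEM=0 BR=1, R=1, W=0
[3] MUL needs rd=1 wr=1: WR_PORT; after: ALU=0 MUL=1 MEM=0 BR=1, R=1, W=0
[4] ALU needs rd=2 wr=1: FU; after: ALU=0 MUL=1 MEM=0 BR=1, R=1, W=0
[5] BR needs rd=2 wr=0: RD_PORT; after: ALU=0 MUL=1 MEM=0 BR=1, R=1, W=0
[6] BR needs rd=0 wr=0: ok; after: ALU=0 MUL=1 MEM=0 BR=0, R=1, W=0
[7] ALU needs rd=2 wr=1: FU; after: ALU=0 MUL=1 MEM=0 BR=0, R=1, W=0

reason(slot 3) = WR_PORT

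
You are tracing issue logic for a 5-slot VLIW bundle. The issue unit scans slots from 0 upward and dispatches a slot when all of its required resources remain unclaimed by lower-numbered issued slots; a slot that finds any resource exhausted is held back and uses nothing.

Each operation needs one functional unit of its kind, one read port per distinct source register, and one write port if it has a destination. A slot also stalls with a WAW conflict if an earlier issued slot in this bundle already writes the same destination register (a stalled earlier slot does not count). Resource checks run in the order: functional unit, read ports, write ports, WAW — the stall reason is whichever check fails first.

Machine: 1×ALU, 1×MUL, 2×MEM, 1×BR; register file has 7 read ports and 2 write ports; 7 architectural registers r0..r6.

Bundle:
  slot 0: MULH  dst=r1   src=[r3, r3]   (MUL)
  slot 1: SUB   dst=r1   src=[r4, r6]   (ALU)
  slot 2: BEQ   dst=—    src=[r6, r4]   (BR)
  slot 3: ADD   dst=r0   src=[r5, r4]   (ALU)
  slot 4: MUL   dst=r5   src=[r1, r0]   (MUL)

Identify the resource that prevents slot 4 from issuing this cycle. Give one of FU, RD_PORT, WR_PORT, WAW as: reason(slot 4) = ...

[0] MUL needs rd=1 wr=1: ok; after: ALU=1 MUL=0 MEM=2 BR=1, R=6, W=1
[1] ALU needs rd=2 wr=1: WAW; after: ALU=1 MUL=0 MEM=2 BR=1, R=6, W=1
[2] BR needs rd=2 wr=0: ok; after: ALU=1 MUL=0 MEM=2 BR=0, R=4, W=1
[3] ALU needs rd=2 wr=1: ok; after: ALU=0 MUL=0 MEM=2 BR=0, R=2, W=0
[4] MUL needs rd=2 wr=1: FU; after: ALU=0 MUL=0 MEM=2 BR=0, R=2, W=0

reason(slot 4) = FU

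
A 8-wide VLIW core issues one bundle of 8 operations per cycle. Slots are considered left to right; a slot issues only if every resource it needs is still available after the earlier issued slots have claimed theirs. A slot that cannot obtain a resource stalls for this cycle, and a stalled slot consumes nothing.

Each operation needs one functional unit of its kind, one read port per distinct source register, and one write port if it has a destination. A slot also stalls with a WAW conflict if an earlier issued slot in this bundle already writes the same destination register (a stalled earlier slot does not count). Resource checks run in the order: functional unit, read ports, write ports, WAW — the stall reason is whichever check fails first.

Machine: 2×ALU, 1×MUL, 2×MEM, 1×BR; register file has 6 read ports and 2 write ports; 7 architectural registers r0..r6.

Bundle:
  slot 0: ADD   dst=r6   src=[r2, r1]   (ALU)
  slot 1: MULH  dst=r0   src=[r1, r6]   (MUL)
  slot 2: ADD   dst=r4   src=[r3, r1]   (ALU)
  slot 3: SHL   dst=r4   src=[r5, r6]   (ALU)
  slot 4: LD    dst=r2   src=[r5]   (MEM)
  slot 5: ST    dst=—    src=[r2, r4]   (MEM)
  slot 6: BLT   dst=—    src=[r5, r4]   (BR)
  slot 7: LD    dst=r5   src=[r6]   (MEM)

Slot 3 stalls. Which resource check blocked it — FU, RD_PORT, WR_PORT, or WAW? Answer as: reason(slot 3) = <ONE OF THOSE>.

[0] ALU needs rd=2 wr=1: ok; after: ALU=1 MUL=1 MEM=2 BR=1, R=4, W=1
[1] MUL needs rd=2 wr=1: ok; after: ALU=1 MUL=0 MEM=2 BR=1, R=2, W=0
[2] ALU needs rd=2 wr=1: WR_PORT; after: ALU=1 MUL=0 MEM=2 BR=1, R=2, W=0
[3] ALU needs rd=2 wr=1: WR_PORT; after: ALU=1 MUL=0 MEM=2 BR=1, R=2, W=0
[4] MEM needs rd=1 wr=1: WR_PORT; after: ALU=1 MUL=0 MEM=2 BR=1, R=2, W=0
[5] MEM needs rd=2 wr=0: ok; after: ALU=1 MUL=0 MEM=1 BR=1, R=0, W=0
[6] BR needs rd=2 wr=0: RD_PORT; after: ALU=1 MUL=0 MEM=1 BR=1, R=0, W=0
[7] MEM needs rd=1 wr=1: RD_PORT; after: ALU=1 MUL=0 MEM=1 BR=1, R=0, W=0

reason(slot 3) = WR_PORT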